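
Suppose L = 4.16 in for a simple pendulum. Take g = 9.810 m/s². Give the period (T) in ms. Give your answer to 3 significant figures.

T is given directly by: T = 2π√(L/g).
L = 4.16 in = 0.1057 m; g = 9.810 m/s².
T = 0.6521 s
0.6521 s × (1 ms / 0.001000 s) = 652.1 ms

652 ms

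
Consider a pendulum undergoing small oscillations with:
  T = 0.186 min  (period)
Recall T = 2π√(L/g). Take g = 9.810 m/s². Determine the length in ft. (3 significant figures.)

102 ft

Rearranging T = 2π√(L/g) for L: L = g·(T/2π)².
T = 0.186 min = 11.16 s; g = 9.810 m/s².
L = 30.95 m
30.95 m × (1 ft / 0.3048 m) = 101.5 ft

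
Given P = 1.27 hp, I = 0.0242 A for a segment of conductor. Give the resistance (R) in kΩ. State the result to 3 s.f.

1620 kΩ

Solving P = I²R for R: R = P/I².
P = 1.27 hp = 947.0 W; I = 0.0242 A.
R = 1.617×10^6 Ω
1.617×10^6 Ω × (1 kΩ / 1000 Ω) = 1617 kΩ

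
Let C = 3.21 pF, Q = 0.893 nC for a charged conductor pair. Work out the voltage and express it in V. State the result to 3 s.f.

278 V

Rearranging C = Q/V for V: V = Q/C.
C = 3.21 pF = 3.210×10^-12 F; Q = 0.893 nC = 8.930×10^-10 C.
V = 278.2 V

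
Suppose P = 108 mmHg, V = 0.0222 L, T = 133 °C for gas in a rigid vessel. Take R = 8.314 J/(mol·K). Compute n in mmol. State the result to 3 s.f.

0.0947 mmol

From the ideal-gas law: n = PV/(RT).
P = 108 mmHg = 14399 Pa; V = 0.0222 L = 2.220×10^-5 m³; T = 133 °C = 406.1 K; R = 8.314 J/(mol·K).
n = 9.466×10^-5 mol
9.466×10^-5 mol × (1 mmol / 0.001000 mol) = 0.09466 mmol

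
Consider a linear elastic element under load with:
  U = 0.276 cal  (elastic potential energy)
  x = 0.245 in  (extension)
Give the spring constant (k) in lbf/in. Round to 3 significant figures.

341 lbf/in

Rearranging: k = 2U/x².
U = 0.276 cal = 1.155 J; x = 0.245 in = 0.006223 m.
k = 59639 N/m
59639 N/m × (1 lbf/in / 175.1 N/m) = 340.5 lbf/in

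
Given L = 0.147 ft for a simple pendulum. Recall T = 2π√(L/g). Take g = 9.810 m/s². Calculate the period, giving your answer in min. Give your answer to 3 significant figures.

0.00708 min

T is given directly by: T = 2π√(L/g).
L = 0.147 ft = 0.04481 m; g = 9.810 m/s².
T = 0.4246 s
0.4246 s × (1 min / 60.00 s) = 0.007077 min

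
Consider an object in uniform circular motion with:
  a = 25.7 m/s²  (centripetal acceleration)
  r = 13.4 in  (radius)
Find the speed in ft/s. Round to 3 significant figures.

Rearranging: v = √(a·r).
a = 25.7 m/s²; r = 13.4 in = 0.3404 m.
v = 2.958 m/s
2.958 m/s × (1 ft/s / 0.3048 m/s) = 9.703 ft/s

9.70 ft/s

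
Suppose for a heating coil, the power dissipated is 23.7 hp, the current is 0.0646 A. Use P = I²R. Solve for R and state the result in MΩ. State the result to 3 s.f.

4.23 MΩ

Rearranging P = I²R for R: R = P/I².
P = 23.7 hp = 17673 W; I = 0.0646 A.
R = 4.235×10^6 Ω
4.235×10^6 Ω × (1 MΩ / 1.000×10^6 Ω) = 4.235 MΩ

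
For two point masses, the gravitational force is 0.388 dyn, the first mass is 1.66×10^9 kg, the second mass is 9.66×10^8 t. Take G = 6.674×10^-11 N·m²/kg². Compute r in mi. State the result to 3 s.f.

1.03×10^5 mi

Solving F = G·m₁·m₂/r² for r: r = √(G·m₁m₂/F).
F = 0.388 dyn = 3.880×10^-6 N; m₁ = 1.66×10^9 kg; m₂ = 9.66×10^8 t = 9.660×10^11 kg; G = 6.674×10^-11 N·m²/kg².
r = 1.661×10^8 m
1.661×10^8 m × (1 mi / 1609 m) = 1.032×10^5 mi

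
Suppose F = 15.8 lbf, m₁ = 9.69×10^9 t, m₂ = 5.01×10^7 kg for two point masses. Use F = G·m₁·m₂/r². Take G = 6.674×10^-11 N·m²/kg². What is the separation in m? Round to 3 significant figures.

Solving F = G·m₁·m₂/r² for r: r = √(G·m₁m₂/F).
F = 15.8 lbf = 70.28 N; m₁ = 9.69×10^9 t = 9.690×10^12 kg; m₂ = 5.01×10^7 kg; G = 6.674×10^-11 N·m²/kg².
r = 21471 m

21500 m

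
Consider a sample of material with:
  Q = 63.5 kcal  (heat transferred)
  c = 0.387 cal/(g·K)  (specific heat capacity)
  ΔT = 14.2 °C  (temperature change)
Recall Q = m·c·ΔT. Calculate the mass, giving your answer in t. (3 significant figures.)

0.0116 t

Rearranging Q = m·c·ΔT for m: m = Q/(c·ΔT).
Q = 63.5 kcal = 2.657×10^5 J; c = 0.387 cal/(g·K) = 1619 J/(kg·K); ΔT = 14.2 °C = 14.20 K.
m = 11.56 kg
11.56 kg × (1 t / 1000 kg) = 0.01156 t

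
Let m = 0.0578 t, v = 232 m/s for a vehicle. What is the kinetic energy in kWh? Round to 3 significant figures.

Directly: KE = ½mv².
m = 0.0578 t = 57.80 kg; v = 232 m/s.
KE = 1.556×10^6 J
1.556×10^6 J × (1 kWh / 3.600×10^6 J) = 0.4321 kWh

0.432 kWh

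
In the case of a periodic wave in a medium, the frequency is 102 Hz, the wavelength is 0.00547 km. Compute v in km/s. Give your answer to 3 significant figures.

Directly: v = fλ.
f = 102 Hz; λ = 0.00547 km = 5.470 m.
v = 557.9 m/s
557.9 m/s × (1 km/s / 1000 m/s) = 0.5579 km/s

0.558 km/s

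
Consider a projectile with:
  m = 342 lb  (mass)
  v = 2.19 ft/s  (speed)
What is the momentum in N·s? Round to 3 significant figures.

p is given directly by: p = mv.
m = 342 lb = 155.1 kg; v = 2.19 ft/s = 0.6675 m/s.
p = 103.6 kg·m/s
Since 1 N·s = 1 kg·m/s, 103.6 N·s.

104 N·s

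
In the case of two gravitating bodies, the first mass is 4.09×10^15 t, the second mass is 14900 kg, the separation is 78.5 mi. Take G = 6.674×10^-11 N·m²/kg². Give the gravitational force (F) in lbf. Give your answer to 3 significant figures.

57.3 lbf

Directly: F = Gm₁m₂/r².
m₁ = 4.09×10^15 t = 4.090×10^18 kg; m₂ = 14900 kg; r = 78.5 mi = 1.263×10^5 m; G = 6.674×10^-11 N·m²/kg².
F = 254.8 N
254.8 N × (1 lbf / 4.448 N) = 57.29 lbf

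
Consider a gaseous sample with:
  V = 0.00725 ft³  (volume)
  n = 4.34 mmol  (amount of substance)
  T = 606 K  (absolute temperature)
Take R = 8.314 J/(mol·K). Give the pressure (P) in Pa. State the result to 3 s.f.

Directly: P = nRT/V.
V = 0.00725 ft³ = 2.053×10^-4 m³; n = 4.34 mmol = 0.004340 mol; T = 606 K; R = 8.314 J/(mol·K).
P = 1.065×10^5 Pa  (the unit combination reduces to kg/(m·s²) = Pa)

1.07×10^5 Pa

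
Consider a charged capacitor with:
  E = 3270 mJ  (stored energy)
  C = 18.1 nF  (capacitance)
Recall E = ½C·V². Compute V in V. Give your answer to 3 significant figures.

19000 V

Rearranging E = ½C·V² for V: V = √(2E/C).
E = 3270 mJ = 3.270 J; C = 18.1 nF = 1.810×10^-8 F.
V = 19009 V  (the unit combination reduces to kg·m²/(A·s³) = V)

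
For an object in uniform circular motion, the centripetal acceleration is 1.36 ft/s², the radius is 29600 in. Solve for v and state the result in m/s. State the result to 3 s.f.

17.7 m/s

Rearranging a = v²/r for v: v = √(a·r).
a = 1.36 ft/s² = 0.4145 m/s²; r = 29600 in = 751.8 m.
v = 17.65 m/s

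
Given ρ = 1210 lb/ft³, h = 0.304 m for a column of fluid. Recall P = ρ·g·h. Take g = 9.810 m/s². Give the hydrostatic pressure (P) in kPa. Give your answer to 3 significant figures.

P is given directly by: P = ρgh.
ρ = 1210 lb/ft³ = 19382 kg/m³; h = 0.304 m; g = 9.810 m/s².
P = 57803 Pa  (the unit combination reduces to kg/(m·s²) = Pa)
57803 Pa × (1 kPa / 1000 Pa) = 57.80 kPa

57.8 kPa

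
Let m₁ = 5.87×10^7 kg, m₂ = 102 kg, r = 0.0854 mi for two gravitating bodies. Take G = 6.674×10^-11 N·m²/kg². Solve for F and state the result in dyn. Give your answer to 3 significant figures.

F is given directly by: F = Gm₁m₂/r².
m₁ = 5.87×10^7 kg; m₂ = 102 kg; r = 0.0854 mi = 137.4 m; G = 6.674×10^-11 N·m²/kg².
F = 2.115×10^-5 N
2.115×10^-5 N × (1 dyn / 1.000×10^-5 N) = 2.115 dyn

2.12 dyn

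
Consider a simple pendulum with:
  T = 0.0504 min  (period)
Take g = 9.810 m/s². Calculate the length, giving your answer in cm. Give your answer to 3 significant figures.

227 cm

Rearranging: L = g·(T/2π)².
T = 0.0504 min = 3.024 s; g = 9.810 m/s².
L = 2.272 m
2.272 m × (1 cm / 0.01000 m) = 227.2 cm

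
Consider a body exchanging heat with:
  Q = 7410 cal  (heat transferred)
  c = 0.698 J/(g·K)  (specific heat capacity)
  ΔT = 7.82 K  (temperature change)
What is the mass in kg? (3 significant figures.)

5.68 kg

Rearranging Q = m·c·ΔT for m: m = Q/(c·ΔT).
Q = 7410 cal = 31003 J; c = 0.698 J/(g·K) = 698.0 J/(kg·K); ΔT = 7.82 K.
m = 5.680 kg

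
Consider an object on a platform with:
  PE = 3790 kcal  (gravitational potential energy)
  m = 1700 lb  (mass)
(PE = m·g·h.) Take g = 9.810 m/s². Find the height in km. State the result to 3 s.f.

2.10 km

Rearranging PE = m·g·h for h: h = PE/(m·g).
PE = 3790 kcal = 1.586×10^7 J; m = 1700 lb = 771.1 kg; g = 9.810 m/s².
h = 2096 m
2096 m × (1 km / 1000 m) = 2.096 km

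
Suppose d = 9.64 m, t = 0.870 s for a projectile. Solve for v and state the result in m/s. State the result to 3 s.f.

v is given directly by: v = d/t.
d = 9.64 m; t = 0.870 s.
v = 11.08 m/s

11.1 m/s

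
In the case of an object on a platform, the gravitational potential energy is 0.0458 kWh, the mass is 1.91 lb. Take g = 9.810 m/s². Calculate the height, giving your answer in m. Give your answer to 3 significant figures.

19400 m

Rearranging: h = PE/(m·g).
PE = 0.0458 kWh = 1.649×10^5 J; m = 1.91 lb = 0.8664 kg; g = 9.810 m/s².
h = 19400 m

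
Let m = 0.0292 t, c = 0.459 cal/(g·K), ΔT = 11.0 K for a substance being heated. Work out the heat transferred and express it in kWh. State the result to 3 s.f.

Directly: Q = mcΔT.
m = 0.0292 t = 29.20 kg; c = 0.459 cal/(g·K) = 1920 J/(kg·K); ΔT = 11.0 K.
Q = 6.169×10^5 J  (the unit combination reduces to kg·m²/s² = J)
6.169×10^5 J × (1 kWh / 3.600×10^6 J) = 0.1713 kWh

0.171 kWh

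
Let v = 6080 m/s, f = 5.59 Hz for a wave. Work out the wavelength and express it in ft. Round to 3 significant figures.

Solving v = f·λ for λ: λ = v/f.
v = 6080 m/s; f = 5.59 Hz.
λ = 1088 m
1088 m × (1 ft / 0.3048 m) = 3568 ft

3570 ft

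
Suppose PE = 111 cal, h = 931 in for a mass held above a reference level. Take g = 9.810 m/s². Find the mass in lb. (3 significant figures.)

4.41 lb

Rearranging PE = m·g·h for m: m = PE/(g·h).
PE = 111 cal = 464.4 J; h = 931 in = 23.65 m; g = 9.810 m/s².
m = 2.002 kg
2.002 kg × (1 lb / 0.4536 kg) = 4.414 lb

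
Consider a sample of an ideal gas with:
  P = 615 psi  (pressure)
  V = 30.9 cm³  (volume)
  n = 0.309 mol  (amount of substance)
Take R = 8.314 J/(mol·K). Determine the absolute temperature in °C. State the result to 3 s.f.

-222 °C

From the ideal-gas law: T = PV/(nR).
P = 615 psi = 4.240×10^6 Pa; V = 30.9 cm³ = 3.090×10^-5 m³; n = 0.309 mol; R = 8.314 J/(mol·K).
T = 51.00 K
51.00 K − 273.15 = -222.1 °C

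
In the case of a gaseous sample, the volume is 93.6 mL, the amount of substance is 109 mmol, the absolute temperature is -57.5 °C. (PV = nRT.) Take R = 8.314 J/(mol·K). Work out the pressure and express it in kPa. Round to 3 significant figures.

2090 kPa

Directly: P = nRT/V.
V = 93.6 mL = 9.360×10^-5 m³; n = 109 mmol = 0.1090 mol; T = -57.5 °C = 215.6 K; R = 8.314 J/(mol·K).
P = 2.088×10^6 Pa
2.088×10^6 Pa × (1 kPa / 1000 Pa) = 2088 kPa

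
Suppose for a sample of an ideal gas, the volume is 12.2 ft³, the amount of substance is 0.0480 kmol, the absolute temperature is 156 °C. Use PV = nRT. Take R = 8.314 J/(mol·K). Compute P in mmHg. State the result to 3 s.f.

3720 mmHg

P is given directly by: P = nRT/V.
V = 12.2 ft³ = 0.3455 m³; n = 0.0480 kmol = 48.00 mol; T = 156 °C = 429.1 K; R = 8.314 J/(mol·K).
P = 4.957×10^5 Pa  (the unit combination reduces to kg/(m·s²) = Pa)
4.957×10^5 Pa × (1 mmHg / 133.3 Pa) = 3718 mmHg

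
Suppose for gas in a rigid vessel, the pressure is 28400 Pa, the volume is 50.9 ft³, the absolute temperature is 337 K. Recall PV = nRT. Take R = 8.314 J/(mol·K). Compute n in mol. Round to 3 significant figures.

Rearranging: n = PV/(RT).
P = 28400 Pa; V = 50.9 ft³ = 1.441 m³; T = 337 K; R = 8.314 J/(mol·K).
n = 14.61 mol

14.6 mol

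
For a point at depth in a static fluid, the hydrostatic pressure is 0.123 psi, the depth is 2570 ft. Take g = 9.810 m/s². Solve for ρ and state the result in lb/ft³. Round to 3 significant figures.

0.00689 lb/ft³

Solving P = ρ·g·h for ρ: ρ = P/(g·h).
P = 0.123 psi = 848.1 Pa; h = 2570 ft = 783.3 m; g = 9.810 m/s².
ρ = 0.1104 kg/m³
0.1104 kg/m³ × (1 lb/ft³ / 16.02 kg/m³) = 0.006889 lb/ft³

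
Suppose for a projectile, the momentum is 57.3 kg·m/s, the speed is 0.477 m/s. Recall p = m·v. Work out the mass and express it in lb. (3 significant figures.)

Rearranging p = m·v for m: m = p/v.
p = 57.3 kg·m/s; v = 0.477 m/s.
m = 120.1 kg
120.1 kg × (1 lb / 0.4536 kg) = 264.8 lb

265 lb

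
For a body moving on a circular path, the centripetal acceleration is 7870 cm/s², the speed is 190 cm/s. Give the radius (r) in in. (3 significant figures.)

1.81 in

Rearranging a = v²/r for r: r = v²/a.
a = 7870 cm/s² = 78.70 m/s²; v = 190 cm/s = 1.900 m/s.
r = 0.04587 m
0.04587 m × (1 in / 0.02540 m) = 1.806 in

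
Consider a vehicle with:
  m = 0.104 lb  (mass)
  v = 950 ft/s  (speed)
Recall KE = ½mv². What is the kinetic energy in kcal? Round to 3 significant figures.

0.473 kcal

Directly: KE = ½mv².
m = 0.104 lb = 0.04717 kg; v = 950 ft/s = 289.6 m/s.
KE = 1978 J  (the unit combination reduces to kg·m²/s² = J)
1978 J × (1 kcal / 4184 J) = 0.4727 kcal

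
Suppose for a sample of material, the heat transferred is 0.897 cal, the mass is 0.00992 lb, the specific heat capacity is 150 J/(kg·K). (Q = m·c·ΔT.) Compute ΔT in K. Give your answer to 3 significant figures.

Solving Q = m·c·ΔT for ΔT: ΔT = Q/(m·c).
Q = 0.897 cal = 3.753 J; m = 0.00992 lb = 0.004500 kg; c = 150 J/(kg·K).
ΔT = 5.561 K

5.56 K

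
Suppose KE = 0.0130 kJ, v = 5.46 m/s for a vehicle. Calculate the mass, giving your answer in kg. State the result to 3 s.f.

0.872 kg

Rearranging: m = 2·KE/v².
KE = 0.0130 kJ = 13.00 J; v = 5.46 m/s.
m = 0.8721 kg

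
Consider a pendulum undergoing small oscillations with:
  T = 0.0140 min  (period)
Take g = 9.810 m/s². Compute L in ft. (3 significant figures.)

0.575 ft

Solving T = 2π√(L/g) for L: L = g·(T/2π)².
T = 0.0140 min = 0.8400 s; g = 9.810 m/s².
L = 0.1753 m
0.1753 m × (1 ft / 0.3048 m) = 0.5752 ft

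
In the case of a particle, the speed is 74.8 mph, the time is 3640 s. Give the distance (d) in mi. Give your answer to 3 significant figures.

Rearranging: d = v·t.
v = 74.8 mph = 33.44 m/s; t = 3640 s.
d = 1.217×10^5 m
1.217×10^5 m × (1 mi / 1609 m) = 75.63 mi

75.6 mi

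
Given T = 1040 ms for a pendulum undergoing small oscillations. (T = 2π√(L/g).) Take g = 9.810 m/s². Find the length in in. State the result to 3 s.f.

10.6 in

Rearranging T = 2π√(L/g) for L: L = g·(T/2π)².
T = 1040 ms = 1.040 s; g = 9.810 m/s².
L = 0.2688 m
0.2688 m × (1 in / 0.02540 m) = 10.58 in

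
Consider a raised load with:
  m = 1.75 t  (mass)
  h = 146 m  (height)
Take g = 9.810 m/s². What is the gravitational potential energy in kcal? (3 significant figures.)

599 kcal

Directly: PE = mgh.
m = 1.75 t = 1750 kg; h = 146 m; g = 9.810 m/s².
PE = 2.506×10^6 J  (the unit combination reduces to kg·m²/s² = J)
2.506×10^6 J × (1 kcal / 4184 J) = 599.1 kcal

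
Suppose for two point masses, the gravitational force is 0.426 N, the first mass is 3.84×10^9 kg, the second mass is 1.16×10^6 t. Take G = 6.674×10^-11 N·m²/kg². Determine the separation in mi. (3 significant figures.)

Rearranging: r = √(G·m₁m₂/F).
F = 0.426 N; m₁ = 3.84×10^9 kg; m₂ = 1.16×10^6 t = 1.160×10^9 kg; G = 6.674×10^-11 N·m²/kg².
r = 26417 m
26417 m × (1 mi / 1609 m) = 16.41 mi

16.4 mi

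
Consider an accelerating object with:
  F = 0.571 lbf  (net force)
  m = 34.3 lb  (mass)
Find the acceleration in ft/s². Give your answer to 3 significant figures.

From Newton's second law: a = F/m.
F = 0.571 lbf = 2.540 N; m = 34.3 lb = 15.56 kg.
a = 0.1633 m/s²
0.1633 m/s² × (1 ft/s² / 0.3048 m/s²) = 0.5356 ft/s²

0.536 ft/s²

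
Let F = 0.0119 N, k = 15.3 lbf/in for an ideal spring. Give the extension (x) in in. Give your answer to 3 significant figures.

1.75×10^-4 in

Rearranging: x = F/k.
F = 0.0119 N; k = 15.3 lbf/in = 2679 N/m.
x = 4.441×10^-6 m
4.441×10^-6 m × (1 in / 0.02540 m) = 1.749×10^-4 in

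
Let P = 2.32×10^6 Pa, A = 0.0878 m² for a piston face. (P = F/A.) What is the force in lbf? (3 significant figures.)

45800 lbf

Rearranging: F = P·A.
P = 2.32×10^6 Pa; A = 0.0878 m².
F = 2.037×10^5 N
2.037×10^5 N × (1 lbf / 4.448 N) = 45793 lbf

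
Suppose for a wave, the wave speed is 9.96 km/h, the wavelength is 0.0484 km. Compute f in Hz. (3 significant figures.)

Rearranging v = f·λ for f: f = v/λ.
v = 9.96 km/h = 2.767 m/s; λ = 0.0484 km = 48.40 m.
f = 0.05716 Hz

0.0572 Hz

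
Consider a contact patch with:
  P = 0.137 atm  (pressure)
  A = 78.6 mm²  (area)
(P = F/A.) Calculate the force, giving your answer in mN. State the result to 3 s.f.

Solving P = F/A for F: F = P·A.
P = 0.137 atm = 13882 Pa; A = 78.6 mm² = 7.860×10^-5 m².
F = 1.091 N
1.091 N × (1 mN / 0.001000 N) = 1091 mN

1090 mN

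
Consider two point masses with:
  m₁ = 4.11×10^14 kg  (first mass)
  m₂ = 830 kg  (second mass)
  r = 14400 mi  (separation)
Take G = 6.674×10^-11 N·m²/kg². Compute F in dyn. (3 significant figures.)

Directly: F = Gm₁m₂/r².
m₁ = 4.11×10^14 kg; m₂ = 830 kg; r = 14400 mi = 2.317×10^7 m; G = 6.674×10^-11 N·m²/kg².
F = 4.239×10^-8 N  (the unit combination reduces to kg·m/s² = N)
4.239×10^-8 N × (1 dyn / 1.000×10^-5 N) = 0.004239 dyn

0.00424 dyn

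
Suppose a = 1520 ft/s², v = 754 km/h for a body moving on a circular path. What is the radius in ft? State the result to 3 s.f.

311 ft

Rearranging a = v²/r for r: r = v²/a.
a = 1520 ft/s² = 463.3 m/s²; v = 754 km/h = 209.4 m/s.
r = 94.68 m
94.68 m × (1 ft / 0.3048 m) = 310.6 ft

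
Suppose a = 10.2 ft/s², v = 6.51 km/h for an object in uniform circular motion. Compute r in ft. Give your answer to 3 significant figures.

3.45 ft

Solving a = v²/r for r: r = v²/a.
a = 10.2 ft/s² = 3.109 m/s²; v = 6.51 km/h = 1.808 m/s.
r = 1.052 m
1.052 m × (1 ft / 0.3048 m) = 3.451 ft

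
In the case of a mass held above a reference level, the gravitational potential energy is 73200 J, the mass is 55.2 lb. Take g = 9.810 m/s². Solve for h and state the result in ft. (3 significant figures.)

Solving PE = m·g·h for h: h = PE/(m·g).
PE = 73200 J; m = 55.2 lb = 25.04 kg; g = 9.810 m/s².
h = 298.0 m
298.0 m × (1 ft / 0.3048 m) = 977.7 ft

978 ft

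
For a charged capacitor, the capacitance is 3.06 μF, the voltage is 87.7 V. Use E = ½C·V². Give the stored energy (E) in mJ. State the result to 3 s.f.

Directly: E = ½CV².
C = 3.06 μF = 3.060×10^-6 F; V = 87.7 V.
E = 0.01177 J  (the unit combination reduces to kg·m²/s² = J)
0.01177 J × (1 mJ / 0.001000 J) = 11.77 mJ

11.8 mJ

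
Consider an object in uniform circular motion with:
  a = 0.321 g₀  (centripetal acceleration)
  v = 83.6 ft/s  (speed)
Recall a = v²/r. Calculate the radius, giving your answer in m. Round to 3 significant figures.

Rearranging: r = v²/a.
a = 0.321 g₀ = 3.148 m/s²; v = 83.6 ft/s = 25.48 m/s.
r = 206.3 m

206 m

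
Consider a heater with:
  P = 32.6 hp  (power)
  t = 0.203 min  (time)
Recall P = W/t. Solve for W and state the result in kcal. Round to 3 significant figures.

70.8 kcal

Rearranging P = W/t for W: W = P·t.
P = 32.6 hp = 24310 W; t = 0.203 min = 12.18 s.
W = 2.961×10^5 J
2.961×10^5 J × (1 kcal / 4184 J) = 70.77 kcal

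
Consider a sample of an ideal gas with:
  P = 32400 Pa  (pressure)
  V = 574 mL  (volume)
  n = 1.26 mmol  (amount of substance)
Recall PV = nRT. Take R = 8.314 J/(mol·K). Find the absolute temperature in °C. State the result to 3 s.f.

From the ideal-gas law: T = PV/(nR).
P = 32400 Pa; V = 574 mL = 5.740×10^-4 m³; n = 1.26 mmol = 0.001260 mol; R = 8.314 J/(mol·K).
T = 1775 K
1775 K − 273.15 = 1502 °C

1500 °C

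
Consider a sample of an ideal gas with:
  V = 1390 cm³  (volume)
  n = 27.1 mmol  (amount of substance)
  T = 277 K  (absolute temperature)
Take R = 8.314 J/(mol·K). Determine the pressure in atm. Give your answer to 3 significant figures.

Directly: P = nRT/V.
V = 1390 cm³ = 0.001390 m³; n = 27.1 mmol = 0.02710 mol; T = 277 K; R = 8.314 J/(mol·K).
P = 44900 Pa  (the unit combination reduces to kg/(m·s²) = Pa)
44900 Pa × (1 atm / 1.013×10^5 Pa) = 0.4431 atm

0.443 atm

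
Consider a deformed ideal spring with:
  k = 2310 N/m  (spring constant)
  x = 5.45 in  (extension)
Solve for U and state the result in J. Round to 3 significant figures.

U is given directly by: U = ½kx².
k = 2310 N/m; x = 5.45 in = 0.1384 m.
U = 22.13 J

22.1 J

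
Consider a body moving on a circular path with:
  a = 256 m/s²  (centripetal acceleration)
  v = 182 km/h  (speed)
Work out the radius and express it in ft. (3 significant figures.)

32.8 ft

Solving a = v²/r for r: r = v²/a.
a = 256 m/s²; v = 182 km/h = 50.56 m/s.
r = 9.984 m
9.984 m × (1 ft / 0.3048 m) = 32.76 ft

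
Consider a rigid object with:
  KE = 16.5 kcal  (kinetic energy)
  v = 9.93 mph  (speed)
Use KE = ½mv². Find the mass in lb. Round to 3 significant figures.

Rearranging: m = 2·KE/v².
KE = 16.5 kcal = 69036 J; v = 9.93 mph = 4.439 m/s.
m = 7007 kg
7007 kg × (1 lb / 0.4536 kg) = 15447 lb

15400 lb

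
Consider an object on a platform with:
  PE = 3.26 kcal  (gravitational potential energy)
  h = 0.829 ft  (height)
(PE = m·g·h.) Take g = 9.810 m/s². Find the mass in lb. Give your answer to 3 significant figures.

Rearranging PE = m·g·h for m: m = PE/(g·h).
PE = 3.26 kcal = 13640 J; h = 0.829 ft = 0.2527 m; g = 9.810 m/s².
m = 5503 kg
5503 kg × (1 lb / 0.4536 kg) = 12131 lb

12100 lb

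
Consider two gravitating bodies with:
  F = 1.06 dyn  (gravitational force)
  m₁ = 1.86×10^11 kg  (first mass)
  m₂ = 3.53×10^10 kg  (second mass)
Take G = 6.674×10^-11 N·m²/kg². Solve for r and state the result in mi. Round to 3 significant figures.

Rearranging F = G·m₁·m₂/r² for r: r = √(G·m₁m₂/F).
F = 1.06 dyn = 1.060×10^-5 N; m₁ = 1.86×10^11 kg; m₂ = 3.53×10^10 kg; G = 6.674×10^-11 N·m²/kg².
r = 2.033×10^8 m
2.033×10^8 m × (1 mi / 1609 m) = 1.263×10^5 mi

1.26×10^5 mi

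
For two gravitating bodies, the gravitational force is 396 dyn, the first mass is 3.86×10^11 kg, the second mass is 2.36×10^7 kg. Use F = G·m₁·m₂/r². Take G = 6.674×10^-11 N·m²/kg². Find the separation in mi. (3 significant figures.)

Rearranging F = G·m₁·m₂/r² for r: r = √(G·m₁m₂/F).
F = 396 dyn = 0.003960 N; m₁ = 3.86×10^11 kg; m₂ = 2.36×10^7 kg; G = 6.674×10^-11 N·m²/kg².
r = 3.918×10^5 m
3.918×10^5 m × (1 mi / 1609 m) = 243.5 mi

243 mi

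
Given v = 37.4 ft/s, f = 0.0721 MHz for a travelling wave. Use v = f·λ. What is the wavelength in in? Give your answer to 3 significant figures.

0.00622 in

Rearranging v = f·λ for λ: λ = v/f.
v = 37.4 ft/s = 11.40 m/s; f = 0.0721 MHz = 72100 Hz.
λ = 1.581×10^-4 m
1.581×10^-4 m × (1 in / 0.02540 m) = 0.006225 in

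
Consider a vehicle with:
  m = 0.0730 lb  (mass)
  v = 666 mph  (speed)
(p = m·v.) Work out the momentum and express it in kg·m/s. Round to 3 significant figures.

p is given directly by: p = mv.
m = 0.0730 lb = 0.03311 kg; v = 666 mph = 297.7 m/s.
p = 9.858 kg·m/s

9.86 kg·m/s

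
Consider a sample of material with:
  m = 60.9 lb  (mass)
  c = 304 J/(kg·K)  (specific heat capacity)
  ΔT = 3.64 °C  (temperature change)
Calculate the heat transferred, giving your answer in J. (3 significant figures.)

Directly: Q = mcΔT.
m = 60.9 lb = 27.62 kg; c = 304 J/(kg·K); ΔT = 3.64 °C = 3.640 K.
Q = 30567 J

30600 J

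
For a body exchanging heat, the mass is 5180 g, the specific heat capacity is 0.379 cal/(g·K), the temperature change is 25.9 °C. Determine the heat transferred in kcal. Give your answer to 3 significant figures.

50.8 kcal

Q is given directly by: Q = mcΔT.
m = 5180 g = 5.180 kg; c = 0.379 cal/(g·K) = 1586 J/(kg·K); ΔT = 25.9 °C = 25.90 K.
Q = 2.127×10^5 J
2.127×10^5 J × (1 kcal / 4184 J) = 50.85 kcal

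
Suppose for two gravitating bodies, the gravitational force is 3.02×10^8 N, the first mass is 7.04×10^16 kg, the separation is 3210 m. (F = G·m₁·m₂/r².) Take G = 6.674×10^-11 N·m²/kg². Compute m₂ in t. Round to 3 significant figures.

From Newton's law of gravitation: m₂ = F·r²/(G·m₁).
F = 3.02×10^8 N; m₁ = 7.04×10^16 kg; r = 3210 m; G = 6.674×10^-11 N·m²/kg².
m₂ = 6.623×10^8 kg
6.623×10^8 kg × (1 t / 1000 kg) = 6.623×10^5 t

6.62×10^5 t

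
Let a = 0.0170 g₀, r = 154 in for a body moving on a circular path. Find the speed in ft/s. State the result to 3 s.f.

2.65 ft/s

Solving a = v²/r for v: v = √(a·r).
a = 0.0170 g₀ = 0.1667 m/s²; r = 154 in = 3.912 m.
v = 0.8075 m/s
0.8075 m/s × (1 ft/s / 0.3048 m/s) = 2.649 ft/s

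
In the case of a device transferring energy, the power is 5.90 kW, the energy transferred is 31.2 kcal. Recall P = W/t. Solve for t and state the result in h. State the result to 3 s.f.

Rearranging: t = W/P.
P = 5.90 kW = 5900 W; W = 31.2 kcal = 1.305×10^5 J.
t = 22.13 s
22.13 s × (1 h / 3600 s) = 0.006146 h

0.00615 h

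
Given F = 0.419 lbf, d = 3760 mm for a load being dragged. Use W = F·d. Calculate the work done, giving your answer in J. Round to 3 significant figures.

7.01 J

Directly: W = F·d.
F = 0.419 lbf = 1.864 N; d = 3760 mm = 3.760 m.
W = 7.008 J  (the unit combination reduces to kg·m²/s² = J)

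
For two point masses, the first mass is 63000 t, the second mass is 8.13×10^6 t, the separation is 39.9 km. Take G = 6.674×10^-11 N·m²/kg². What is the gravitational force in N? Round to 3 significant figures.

0.0215 N

F is given directly by: F = Gm₁m₂/r².
m₁ = 63000 t = 6.300×10^7 kg; m₂ = 8.13×10^6 t = 8.130×10^9 kg; r = 39.9 km = 39900 m; G = 6.674×10^-11 N·m²/kg².
F = 0.02147 N  (the unit combination reduces to kg·m/s² = N)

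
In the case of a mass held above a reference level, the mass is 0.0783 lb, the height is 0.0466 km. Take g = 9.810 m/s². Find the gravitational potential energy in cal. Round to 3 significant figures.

3.88 cal

PE is given directly by: PE = mgh.
m = 0.0783 lb = 0.03552 kg; h = 0.0466 km = 46.60 m; g = 9.810 m/s².
PE = 16.24 J
16.24 J × (1 cal / 4.184 J) = 3.881 cal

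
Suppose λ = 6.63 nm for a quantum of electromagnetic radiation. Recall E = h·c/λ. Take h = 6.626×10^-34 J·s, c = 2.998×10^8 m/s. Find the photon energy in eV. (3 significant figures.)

Directly: E = hc/λ.
λ = 6.63 nm = 6.630×10^-9 m; h = 6.626×10^-34 J·s; c = 2.998×10^8 m/s.
E = 2.996×10^-17 J
2.996×10^-17 J × (1 eV / 1.602×10^-19 J) = 187.0 eV

187 eV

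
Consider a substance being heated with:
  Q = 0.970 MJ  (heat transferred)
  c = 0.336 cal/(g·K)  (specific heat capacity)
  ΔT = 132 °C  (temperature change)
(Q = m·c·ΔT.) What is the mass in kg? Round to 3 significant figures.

5.23 kg

Solving Q = m·c·ΔT for m: m = Q/(c·ΔT).
Q = 0.970 MJ = 9.700×10^5 J; c = 0.336 cal/(g·K) = 1406 J/(kg·K); ΔT = 132 °C = 132.0 K.
m = 5.227 kg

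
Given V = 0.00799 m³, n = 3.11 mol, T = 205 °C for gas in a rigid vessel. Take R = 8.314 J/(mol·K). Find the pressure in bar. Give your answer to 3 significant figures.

P is given directly by: P = nRT/V.
V = 0.00799 m³; n = 3.11 mol; T = 205 °C = 478.1 K; R = 8.314 J/(mol·K).
P = 1.547×10^6 Pa
1.547×10^6 Pa × (1 bar / 1.000×10^5 Pa) = 15.47 bar

15.5 bar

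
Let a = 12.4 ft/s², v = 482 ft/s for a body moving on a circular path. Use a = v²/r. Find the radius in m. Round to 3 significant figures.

Rearranging: r = v²/a.
a = 12.4 ft/s² = 3.780 m/s²; v = 482 ft/s = 146.9 m/s.
r = 5711 m

5710 m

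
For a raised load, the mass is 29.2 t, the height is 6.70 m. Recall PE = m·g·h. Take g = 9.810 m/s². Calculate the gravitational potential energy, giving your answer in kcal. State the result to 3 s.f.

459 kcal

Directly: PE = mgh.
m = 29.2 t = 29200 kg; h = 6.70 m; g = 9.810 m/s².
PE = 1.919×10^6 J  (the unit combination reduces to kg·m²/s² = J)
1.919×10^6 J × (1 kcal / 4184 J) = 458.7 kcal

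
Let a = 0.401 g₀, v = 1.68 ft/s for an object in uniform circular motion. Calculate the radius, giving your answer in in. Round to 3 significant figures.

Solving a = v²/r for r: r = v²/a.
a = 0.401 g₀ = 3.932 m/s²; v = 1.68 ft/s = 0.5121 m/s.
r = 0.06668 m
0.06668 m × (1 in / 0.02540 m) = 2.625 in

2.63 in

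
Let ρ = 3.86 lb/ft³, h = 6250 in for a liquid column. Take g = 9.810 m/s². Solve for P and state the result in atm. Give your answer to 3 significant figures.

P is given directly by: P = ρgh.
ρ = 3.86 lb/ft³ = 61.83 kg/m³; h = 6250 in = 158.8 m; g = 9.810 m/s².
P = 96292 Pa  (the unit combination reduces to kg/(m·s²) = Pa)
96292 Pa × (1 atm / 1.013×10^5 Pa) = 0.9503 atm

0.950 atm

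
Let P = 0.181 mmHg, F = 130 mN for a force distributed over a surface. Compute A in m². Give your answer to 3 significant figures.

0.00539 m²

Rearranging: A = F/P.
P = 0.181 mmHg = 24.13 Pa; F = 130 mN = 0.1300 N.
A = 0.005387 m²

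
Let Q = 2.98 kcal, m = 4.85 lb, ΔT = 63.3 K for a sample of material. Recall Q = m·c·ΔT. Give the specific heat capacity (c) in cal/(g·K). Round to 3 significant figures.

Rearranging: c = Q/(m·ΔT).
Q = 2.98 kcal = 12468 J; m = 4.85 lb = 2.200 kg; ΔT = 63.3 K.
c = 89.54 J/(kg·K)
89.54 J/(kg·K) × (1 cal/(g·K) / 4184 J/(kg·K)) = 0.02140 cal/(g·K)

0.0214 cal/(g·K)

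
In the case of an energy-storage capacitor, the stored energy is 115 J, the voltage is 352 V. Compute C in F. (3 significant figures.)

0.00186 F

Rearranging E = ½C·V² for C: C = 2E/V².
E = 115 J; V = 352 V.
C = 0.001856 F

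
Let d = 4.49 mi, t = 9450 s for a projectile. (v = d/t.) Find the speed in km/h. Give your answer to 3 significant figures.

2.75 km/h

Directly: v = d/t.
d = 4.49 mi = 7226 m; t = 9450 s.
v = 0.7647 m/s
0.7647 m/s × (1 km/h / 0.2778 m/s) = 2.753 km/h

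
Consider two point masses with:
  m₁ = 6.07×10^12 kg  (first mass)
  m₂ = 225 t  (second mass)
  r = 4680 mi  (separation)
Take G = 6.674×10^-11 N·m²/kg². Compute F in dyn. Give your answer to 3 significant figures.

0.161 dyn

F is given directly by: F = Gm₁m₂/r².
m₁ = 6.07×10^12 kg; m₂ = 225 t = 2.250×10^5 kg; r = 4680 mi = 7.532×10^6 m; G = 6.674×10^-11 N·m²/kg².
F = 1.607×10^-6 N
1.607×10^-6 N × (1 dyn / 1.000×10^-5 N) = 0.1607 dyn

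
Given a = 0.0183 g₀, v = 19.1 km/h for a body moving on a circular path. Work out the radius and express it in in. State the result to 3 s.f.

Rearranging a = v²/r for r: r = v²/a.
a = 0.0183 g₀ = 0.1795 m/s²; v = 19.1 km/h = 5.306 m/s.
r = 156.9 m
156.9 m × (1 in / 0.02540 m) = 6175 in

6180 in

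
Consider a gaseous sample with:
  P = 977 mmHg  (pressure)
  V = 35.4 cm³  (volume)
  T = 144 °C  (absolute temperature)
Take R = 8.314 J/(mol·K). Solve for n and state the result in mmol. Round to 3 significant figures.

Rearranging: n = PV/(RT).
P = 977 mmHg = 1.303×10^5 Pa; V = 35.4 cm³ = 3.540×10^-5 m³; T = 144 °C = 417.1 K; R = 8.314 J/(mol·K).
n = 0.001330 mol
0.001330 mol × (1 mmol / 0.001000 mol) = 1.330 mmol

1.33 mmol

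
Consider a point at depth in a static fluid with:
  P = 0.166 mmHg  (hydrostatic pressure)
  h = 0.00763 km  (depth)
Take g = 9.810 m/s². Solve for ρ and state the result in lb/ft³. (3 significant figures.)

Rearranging P = ρ·g·h for ρ: ρ = P/(g·h).
P = 0.166 mmHg = 22.13 Pa; h = 0.00763 km = 7.630 m; g = 9.810 m/s².
ρ = 0.2957 kg/m³
0.2957 kg/m³ × (1 lb/ft³ / 16.02 kg/m³) = 0.01846 lb/ft³

0.0185 lb/ft³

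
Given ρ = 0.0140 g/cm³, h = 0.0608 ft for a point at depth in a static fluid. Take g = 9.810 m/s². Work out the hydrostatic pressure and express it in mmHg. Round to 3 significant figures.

Directly: P = ρgh.
ρ = 0.0140 g/cm³ = 14.00 kg/m³; h = 0.0608 ft = 0.01853 m; g = 9.810 m/s².
P = 2.545 Pa  (the unit combination reduces to kg/(m·s²) = Pa)
2.545 Pa × (1 mmHg / 133.3 Pa) = 0.01909 mmHg

0.0191 mmHg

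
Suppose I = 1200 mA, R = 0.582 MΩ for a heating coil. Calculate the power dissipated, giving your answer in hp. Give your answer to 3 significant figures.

P is given directly by: P = I²R.
I = 1200 mA = 1.200 A; R = 0.582 MΩ = 5.820×10^5 Ω.
P = 8.381×10^5 W
8.381×10^5 W × (1 hp / 745.7 W) = 1124 hp

1120 hp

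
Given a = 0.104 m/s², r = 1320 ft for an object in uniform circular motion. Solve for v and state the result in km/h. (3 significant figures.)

Solving a = v²/r for v: v = √(a·r).
a = 0.104 m/s²; r = 1320 ft = 402.3 m.
v = 6.469 m/s
6.469 m/s × (1 km/h / 0.2778 m/s) = 23.29 km/h

23.3 km/h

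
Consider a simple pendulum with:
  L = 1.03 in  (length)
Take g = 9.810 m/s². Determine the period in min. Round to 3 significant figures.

0.00541 min

T is given directly by: T = 2π√(L/g).
L = 1.03 in = 0.02616 m; g = 9.810 m/s².
T = 0.3245 s
0.3245 s × (1 min / 60.00 s) = 0.005408 min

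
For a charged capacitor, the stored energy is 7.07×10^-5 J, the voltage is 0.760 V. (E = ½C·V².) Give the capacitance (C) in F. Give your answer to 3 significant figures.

2.45×10^-4 F

Rearranging E = ½C·V² for C: C = 2E/V².
E = 7.07×10^-5 J; V = 0.760 V.
C = 2.448×10^-4 F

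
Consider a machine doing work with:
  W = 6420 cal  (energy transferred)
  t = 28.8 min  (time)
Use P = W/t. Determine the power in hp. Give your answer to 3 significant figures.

Directly: P = W/t.
W = 6420 cal = 26861 J; t = 28.8 min = 1728 s.
P = 15.54 W
15.54 W × (1 hp / 745.7 W) = 0.02085 hp

0.0208 hp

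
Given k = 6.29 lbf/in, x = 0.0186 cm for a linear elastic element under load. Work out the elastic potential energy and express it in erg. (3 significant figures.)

U is given directly by: U = ½kx².
k = 6.29 lbf/in = 1102 N/m; x = 0.0186 cm = 1.860×10^-4 m.
U = 1.905×10^-5 J  (the unit combination reduces to kg·m²/s² = J)
1.905×10^-5 J × (1 erg / 1.000×10^-7 J) = 190.5 erg

191 erg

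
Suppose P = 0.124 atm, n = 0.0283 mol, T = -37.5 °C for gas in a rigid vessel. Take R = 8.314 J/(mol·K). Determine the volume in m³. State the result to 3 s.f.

0.00441 m³

From the ideal-gas law: V = nRT/P.
P = 0.124 atm = 12564 Pa; n = 0.0283 mol; T = -37.5 °C = 235.6 K; R = 8.314 J/(mol·K).
V = 0.004413 m³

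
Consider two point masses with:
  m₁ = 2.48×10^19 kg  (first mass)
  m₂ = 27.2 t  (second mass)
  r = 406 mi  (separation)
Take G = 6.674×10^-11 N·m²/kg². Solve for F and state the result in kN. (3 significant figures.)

0.105 kN

From Newton's law of gravitation: F = Gm₁m₂/r².
m₁ = 2.48×10^19 kg; m₂ = 27.2 t = 27200 kg; r = 406 mi = 6.534×10^5 m; G = 6.674×10^-11 N·m²/kg².
F = 105.5 N
105.5 N × (1 kN / 1000 N) = 0.1055 kN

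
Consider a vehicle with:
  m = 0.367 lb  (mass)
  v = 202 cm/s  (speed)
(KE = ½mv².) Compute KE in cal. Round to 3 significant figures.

0.0812 cal

Directly: KE = ½mv².
m = 0.367 lb = 0.1665 kg; v = 202 cm/s = 2.020 m/s.
KE = 0.3396 J
0.3396 J × (1 cal / 4.184 J) = 0.08117 cal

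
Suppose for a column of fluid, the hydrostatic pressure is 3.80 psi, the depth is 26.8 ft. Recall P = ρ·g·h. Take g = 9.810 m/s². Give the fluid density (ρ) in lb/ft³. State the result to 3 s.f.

Rearranging P = ρ·g·h for ρ: ρ = P/(g·h).
P = 3.80 psi = 26200 Pa; h = 26.8 ft = 8.169 m; g = 9.810 m/s².
ρ = 327.0 kg/m³
327.0 kg/m³ × (1 lb/ft³ / 16.02 kg/m³) = 20.41 lb/ft³

20.4 lb/ft³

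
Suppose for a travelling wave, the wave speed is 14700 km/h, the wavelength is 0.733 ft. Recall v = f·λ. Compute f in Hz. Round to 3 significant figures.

Rearranging: f = v/λ.
v = 14700 km/h = 4083 m/s; λ = 0.733 ft = 0.2234 m.
f = 18277 Hz

18300 Hz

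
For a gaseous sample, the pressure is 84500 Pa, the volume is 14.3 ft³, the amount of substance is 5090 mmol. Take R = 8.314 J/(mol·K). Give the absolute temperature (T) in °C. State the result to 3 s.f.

535 °C

From the ideal-gas law: T = PV/(nR).
P = 84500 Pa; V = 14.3 ft³ = 0.4049 m³; n = 5090 mmol = 5.090 mol; R = 8.314 J/(mol·K).
T = 808.6 K
808.6 K − 273.15 = 535.4 °C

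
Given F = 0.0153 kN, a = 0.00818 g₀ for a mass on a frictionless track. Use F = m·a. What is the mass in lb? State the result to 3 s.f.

Rearranging: m = F/a.
F = 0.0153 kN = 15.30 N; a = 0.00818 g₀ = 0.08022 m/s².
m = 190.7 kg
190.7 kg × (1 lb / 0.4536 kg) = 420.5 lb

420 lb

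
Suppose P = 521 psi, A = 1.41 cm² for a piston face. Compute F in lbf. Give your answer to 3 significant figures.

114 lbf

Solving P = F/A for F: F = P·A.
P = 521 psi = 3.592×10^6 Pa; A = 1.41 cm² = 1.410×10^-4 m².
F = 506.5 N  (the unit combination reduces to kg·m/s² = N)
506.5 N × (1 lbf / 4.448 N) = 113.9 lbf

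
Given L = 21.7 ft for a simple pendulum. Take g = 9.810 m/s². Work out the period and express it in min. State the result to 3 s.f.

Directly: T = 2π√(L/g).
L = 21.7 ft = 6.614 m; g = 9.810 m/s².
T = 5.159 s
5.159 s × (1 min / 60.00 s) = 0.08599 min

0.0860 min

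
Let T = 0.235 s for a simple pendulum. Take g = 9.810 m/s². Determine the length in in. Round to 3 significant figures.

0.540 in

Rearranging T = 2π√(L/g) for L: L = g·(T/2π)².
T = 0.235 s; g = 9.810 m/s².
L = 0.01372 m
0.01372 m × (1 in / 0.02540 m) = 0.5403 in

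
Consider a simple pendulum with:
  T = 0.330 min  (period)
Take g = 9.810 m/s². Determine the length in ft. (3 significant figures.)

320 ft

Rearranging T = 2π√(L/g) for L: L = g·(T/2π)².
T = 0.330 min = 19.80 s; g = 9.810 m/s².
L = 97.42 m
97.42 m × (1 ft / 0.3048 m) = 319.6 ft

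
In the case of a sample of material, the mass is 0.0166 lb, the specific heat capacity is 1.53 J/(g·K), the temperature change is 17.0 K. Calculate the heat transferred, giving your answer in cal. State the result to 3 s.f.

46.8 cal

Q is given directly by: Q = mcΔT.
m = 0.0166 lb = 0.007530 kg; c = 1.53 J/(g·K) = 1530 J/(kg·K); ΔT = 17.0 K.
Q = 195.8 J
195.8 J × (1 cal / 4.184 J) = 46.81 cal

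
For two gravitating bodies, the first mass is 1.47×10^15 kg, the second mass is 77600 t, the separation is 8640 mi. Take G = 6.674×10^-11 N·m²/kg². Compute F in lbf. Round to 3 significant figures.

0.00885 lbf

From Newton's law of gravitation: F = Gm₁m₂/r².
m₁ = 1.47×10^15 kg; m₂ = 77600 t = 7.760×10^7 kg; r = 8640 mi = 1.390×10^7 m; G = 6.674×10^-11 N·m²/kg².
F = 0.03938 N
0.03938 N × (1 lbf / 4.448 N) = 0.008852 lbf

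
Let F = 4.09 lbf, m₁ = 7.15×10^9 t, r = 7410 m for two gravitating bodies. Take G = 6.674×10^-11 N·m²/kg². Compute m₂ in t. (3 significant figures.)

Solving F = G·m₁·m₂/r² for m₂: m₂ = F·r²/(G·m₁).
F = 4.09 lbf = 18.19 N; m₁ = 7.15×10^9 t = 7.150×10^12 kg; r = 7410 m; G = 6.674×10^-11 N·m²/kg².
m₂ = 2.093×10^6 kg
2.093×10^6 kg × (1 t / 1000 kg) = 2093 t

2090 t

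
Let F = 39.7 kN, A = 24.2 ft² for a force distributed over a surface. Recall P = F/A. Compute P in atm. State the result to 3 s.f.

0.174 atm

P is given directly by: P = F/A.
F = 39.7 kN = 39700 N; A = 24.2 ft² = 2.248 m².
P = 17658 Pa
17658 Pa × (1 atm / 1.013×10^5 Pa) = 0.1743 atm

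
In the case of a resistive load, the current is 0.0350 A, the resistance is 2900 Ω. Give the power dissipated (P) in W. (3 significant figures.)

3.55 W

Directly: P = I²R.
I = 0.0350 A; R = 2900 Ω.
P = 3.553 W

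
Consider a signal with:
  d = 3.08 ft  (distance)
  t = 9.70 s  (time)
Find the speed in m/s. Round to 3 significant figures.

Directly: v = d/t.
d = 3.08 ft = 0.9388 m; t = 9.70 s.
v = 0.09678 m/s

0.0968 m/s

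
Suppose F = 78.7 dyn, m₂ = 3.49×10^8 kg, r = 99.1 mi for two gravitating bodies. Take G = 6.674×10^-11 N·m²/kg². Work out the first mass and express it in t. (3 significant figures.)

8.59×10^5 t

Rearranging F = G·m₁·m₂/r² for m₁: m₁ = F·r²/(G·m₂).
F = 78.7 dyn = 7.870×10^-4 N; m₂ = 3.49×10^8 kg; r = 99.1 mi = 1.595×10^5 m; G = 6.674×10^-11 N·m²/kg².
m₁ = 8.594×10^8 kg
8.594×10^8 kg × (1 t / 1000 kg) = 8.594×10^5 t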